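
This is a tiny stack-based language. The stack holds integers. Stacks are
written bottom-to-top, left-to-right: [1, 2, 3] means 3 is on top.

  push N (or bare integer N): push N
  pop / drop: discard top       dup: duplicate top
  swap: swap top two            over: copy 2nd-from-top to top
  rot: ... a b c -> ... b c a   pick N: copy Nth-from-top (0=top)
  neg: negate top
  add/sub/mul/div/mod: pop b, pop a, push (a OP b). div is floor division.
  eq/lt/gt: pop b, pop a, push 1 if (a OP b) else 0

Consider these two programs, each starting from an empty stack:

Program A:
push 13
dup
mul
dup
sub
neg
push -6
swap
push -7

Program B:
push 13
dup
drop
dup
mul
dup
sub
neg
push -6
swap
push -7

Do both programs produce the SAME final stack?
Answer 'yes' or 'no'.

Answer: yes

Derivation:
Program A trace:
  After 'push 13': [13]
  After 'dup': [13, 13]
  After 'mul': [169]
  After 'dup': [169, 169]
  After 'sub': [0]
  After 'neg': [0]
  After 'push -6': [0, -6]
  After 'swap': [-6, 0]
  After 'push -7': [-6, 0, -7]
Program A final stack: [-6, 0, -7]

Program B trace:
  After 'push 13': [13]
  After 'dup': [13, 13]
  After 'drop': [13]
  After 'dup': [13, 13]
  After 'mul': [169]
  After 'dup': [169, 169]
  After 'sub': [0]
  After 'neg': [0]
  After 'push -6': [0, -6]
  After 'swap': [-6, 0]
  After 'push -7': [-6, 0, -7]
Program B final stack: [-6, 0, -7]
Same: yes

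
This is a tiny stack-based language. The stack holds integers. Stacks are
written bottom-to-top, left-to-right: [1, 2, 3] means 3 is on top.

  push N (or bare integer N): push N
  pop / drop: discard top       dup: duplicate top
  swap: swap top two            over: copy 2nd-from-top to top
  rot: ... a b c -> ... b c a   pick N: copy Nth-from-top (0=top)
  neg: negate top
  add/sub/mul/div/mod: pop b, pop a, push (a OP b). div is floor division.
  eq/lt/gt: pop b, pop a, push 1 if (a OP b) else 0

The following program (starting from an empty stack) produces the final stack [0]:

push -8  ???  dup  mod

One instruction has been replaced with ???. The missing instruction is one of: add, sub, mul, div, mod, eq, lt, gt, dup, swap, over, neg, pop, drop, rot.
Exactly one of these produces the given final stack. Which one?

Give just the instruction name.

Stack before ???: [-8]
Stack after ???:  [8]
The instruction that transforms [-8] -> [8] is: neg

Answer: neg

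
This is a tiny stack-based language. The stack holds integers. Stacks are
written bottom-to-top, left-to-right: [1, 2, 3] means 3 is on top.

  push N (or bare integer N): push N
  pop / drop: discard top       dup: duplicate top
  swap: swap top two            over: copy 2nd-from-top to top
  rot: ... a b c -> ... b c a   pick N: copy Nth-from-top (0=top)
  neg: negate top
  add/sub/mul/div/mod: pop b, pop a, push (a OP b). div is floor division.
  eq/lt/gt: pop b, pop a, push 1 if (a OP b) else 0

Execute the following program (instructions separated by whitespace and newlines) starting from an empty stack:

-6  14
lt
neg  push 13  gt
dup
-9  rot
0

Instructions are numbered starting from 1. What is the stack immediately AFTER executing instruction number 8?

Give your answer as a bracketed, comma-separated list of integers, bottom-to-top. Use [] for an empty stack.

Step 1 ('-6'): [-6]
Step 2 ('14'): [-6, 14]
Step 3 ('lt'): [1]
Step 4 ('neg'): [-1]
Step 5 ('push 13'): [-1, 13]
Step 6 ('gt'): [0]
Step 7 ('dup'): [0, 0]
Step 8 ('-9'): [0, 0, -9]

Answer: [0, 0, -9]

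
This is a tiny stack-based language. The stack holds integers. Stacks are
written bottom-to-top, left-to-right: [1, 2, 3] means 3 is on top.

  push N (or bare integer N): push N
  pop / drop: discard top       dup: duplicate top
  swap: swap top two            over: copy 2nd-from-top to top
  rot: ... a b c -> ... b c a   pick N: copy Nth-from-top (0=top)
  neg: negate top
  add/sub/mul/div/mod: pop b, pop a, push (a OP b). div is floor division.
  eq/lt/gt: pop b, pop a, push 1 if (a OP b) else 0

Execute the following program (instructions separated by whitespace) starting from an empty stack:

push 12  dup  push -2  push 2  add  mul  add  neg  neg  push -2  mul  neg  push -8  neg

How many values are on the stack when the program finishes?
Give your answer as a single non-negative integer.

Answer: 2

Derivation:
After 'push 12': stack = [12] (depth 1)
After 'dup': stack = [12, 12] (depth 2)
After 'push -2': stack = [12, 12, -2] (depth 3)
After 'push 2': stack = [12, 12, -2, 2] (depth 4)
After 'add': stack = [12, 12, 0] (depth 3)
After 'mul': stack = [12, 0] (depth 2)
After 'add': stack = [12] (depth 1)
After 'neg': stack = [-12] (depth 1)
After 'neg': stack = [12] (depth 1)
After 'push -2': stack = [12, -2] (depth 2)
After 'mul': stack = [-24] (depth 1)
After 'neg': stack = [24] (depth 1)
After 'push -8': stack = [24, -8] (depth 2)
After 'neg': stack = [24, 8] (depth 2)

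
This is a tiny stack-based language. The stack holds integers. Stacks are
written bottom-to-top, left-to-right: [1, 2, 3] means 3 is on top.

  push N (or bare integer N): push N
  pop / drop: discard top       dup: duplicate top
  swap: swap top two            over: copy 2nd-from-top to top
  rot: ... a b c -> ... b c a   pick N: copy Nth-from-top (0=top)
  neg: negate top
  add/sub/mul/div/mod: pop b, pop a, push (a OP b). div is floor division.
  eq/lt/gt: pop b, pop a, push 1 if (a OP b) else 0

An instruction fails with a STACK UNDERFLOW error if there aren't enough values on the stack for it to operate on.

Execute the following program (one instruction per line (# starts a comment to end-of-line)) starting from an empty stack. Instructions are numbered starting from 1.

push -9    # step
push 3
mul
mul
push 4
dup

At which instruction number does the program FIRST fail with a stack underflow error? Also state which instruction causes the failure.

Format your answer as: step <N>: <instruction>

Answer: step 4: mul

Derivation:
Step 1 ('push -9'): stack = [-9], depth = 1
Step 2 ('push 3'): stack = [-9, 3], depth = 2
Step 3 ('mul'): stack = [-27], depth = 1
Step 4 ('mul'): needs 2 value(s) but depth is 1 — STACK UNDERFLOW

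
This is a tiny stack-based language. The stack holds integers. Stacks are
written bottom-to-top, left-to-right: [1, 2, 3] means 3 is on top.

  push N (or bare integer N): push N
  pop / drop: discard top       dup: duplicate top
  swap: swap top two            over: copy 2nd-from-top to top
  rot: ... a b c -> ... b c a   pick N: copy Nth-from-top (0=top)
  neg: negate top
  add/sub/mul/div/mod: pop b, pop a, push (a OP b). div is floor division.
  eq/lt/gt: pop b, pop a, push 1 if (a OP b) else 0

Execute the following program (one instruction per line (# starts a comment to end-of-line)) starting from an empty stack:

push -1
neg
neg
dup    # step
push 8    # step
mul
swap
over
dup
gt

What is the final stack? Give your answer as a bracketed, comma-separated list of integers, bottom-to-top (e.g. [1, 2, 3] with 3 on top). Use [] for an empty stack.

After 'push -1': [-1]
After 'neg': [1]
After 'neg': [-1]
After 'dup': [-1, -1]
After 'push 8': [-1, -1, 8]
After 'mul': [-1, -8]
After 'swap': [-8, -1]
After 'over': [-8, -1, -8]
After 'dup': [-8, -1, -8, -8]
After 'gt': [-8, -1, 0]

Answer: [-8, -1, 0]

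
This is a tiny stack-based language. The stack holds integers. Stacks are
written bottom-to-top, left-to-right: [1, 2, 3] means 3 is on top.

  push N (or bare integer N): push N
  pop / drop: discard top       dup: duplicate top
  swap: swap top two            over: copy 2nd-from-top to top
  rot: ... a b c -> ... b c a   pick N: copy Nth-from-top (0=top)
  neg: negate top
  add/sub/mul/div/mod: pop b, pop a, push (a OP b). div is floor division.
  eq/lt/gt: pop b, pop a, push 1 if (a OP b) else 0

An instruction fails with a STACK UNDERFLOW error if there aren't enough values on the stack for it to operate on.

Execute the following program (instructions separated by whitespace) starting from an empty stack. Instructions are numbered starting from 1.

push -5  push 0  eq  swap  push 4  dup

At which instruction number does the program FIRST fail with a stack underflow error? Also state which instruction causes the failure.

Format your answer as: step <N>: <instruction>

Answer: step 4: swap

Derivation:
Step 1 ('push -5'): stack = [-5], depth = 1
Step 2 ('push 0'): stack = [-5, 0], depth = 2
Step 3 ('eq'): stack = [0], depth = 1
Step 4 ('swap'): needs 2 value(s) but depth is 1 — STACK UNDERFLOW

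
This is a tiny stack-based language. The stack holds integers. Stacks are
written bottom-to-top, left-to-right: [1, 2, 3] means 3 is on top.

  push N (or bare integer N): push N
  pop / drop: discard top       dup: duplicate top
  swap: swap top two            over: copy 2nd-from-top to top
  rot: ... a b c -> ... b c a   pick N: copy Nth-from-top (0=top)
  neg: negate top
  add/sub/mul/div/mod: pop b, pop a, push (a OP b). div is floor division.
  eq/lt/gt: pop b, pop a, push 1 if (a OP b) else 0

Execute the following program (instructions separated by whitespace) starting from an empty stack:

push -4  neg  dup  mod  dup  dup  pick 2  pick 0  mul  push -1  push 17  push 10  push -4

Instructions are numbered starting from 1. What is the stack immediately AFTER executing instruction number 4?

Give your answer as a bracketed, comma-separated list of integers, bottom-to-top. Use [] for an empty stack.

Answer: [0]

Derivation:
Step 1 ('push -4'): [-4]
Step 2 ('neg'): [4]
Step 3 ('dup'): [4, 4]
Step 4 ('mod'): [0]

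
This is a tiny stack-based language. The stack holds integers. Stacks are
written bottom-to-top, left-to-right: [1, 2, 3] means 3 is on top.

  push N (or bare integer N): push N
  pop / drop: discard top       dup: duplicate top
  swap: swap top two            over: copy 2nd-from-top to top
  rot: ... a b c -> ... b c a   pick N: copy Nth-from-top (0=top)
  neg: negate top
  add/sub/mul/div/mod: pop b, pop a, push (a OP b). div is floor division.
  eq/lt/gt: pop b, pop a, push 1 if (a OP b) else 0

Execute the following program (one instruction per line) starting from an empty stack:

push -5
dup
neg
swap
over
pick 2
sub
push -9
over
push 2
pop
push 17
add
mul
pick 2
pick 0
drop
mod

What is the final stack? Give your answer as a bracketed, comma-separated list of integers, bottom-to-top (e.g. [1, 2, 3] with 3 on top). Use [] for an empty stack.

After 'push -5': [-5]
After 'dup': [-5, -5]
After 'neg': [-5, 5]
After 'swap': [5, -5]
After 'over': [5, -5, 5]
After 'pick 2': [5, -5, 5, 5]
After 'sub': [5, -5, 0]
After 'push -9': [5, -5, 0, -9]
After 'over': [5, -5, 0, -9, 0]
After 'push 2': [5, -5, 0, -9, 0, 2]
After 'pop': [5, -5, 0, -9, 0]
After 'push 17': [5, -5, 0, -9, 0, 17]
After 'add': [5, -5, 0, -9, 17]
After 'mul': [5, -5, 0, -153]
After 'pick 2': [5, -5, 0, -153, -5]
After 'pick 0': [5, -5, 0, -153, -5, -5]
After 'drop': [5, -5, 0, -153, -5]
After 'mod': [5, -5, 0, -3]

Answer: [5, -5, 0, -3]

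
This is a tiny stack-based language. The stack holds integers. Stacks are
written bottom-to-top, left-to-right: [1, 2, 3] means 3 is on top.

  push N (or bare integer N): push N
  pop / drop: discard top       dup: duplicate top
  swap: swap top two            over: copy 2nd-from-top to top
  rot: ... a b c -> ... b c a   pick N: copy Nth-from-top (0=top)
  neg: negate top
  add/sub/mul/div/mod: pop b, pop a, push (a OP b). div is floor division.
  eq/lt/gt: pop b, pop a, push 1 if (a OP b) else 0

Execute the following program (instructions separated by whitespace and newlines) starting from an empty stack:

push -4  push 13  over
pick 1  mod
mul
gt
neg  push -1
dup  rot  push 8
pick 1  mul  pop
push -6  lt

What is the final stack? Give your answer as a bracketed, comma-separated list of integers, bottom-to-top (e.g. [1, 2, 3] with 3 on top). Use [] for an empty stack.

After 'push -4': [-4]
After 'push 13': [-4, 13]
After 'over': [-4, 13, -4]
After 'pick 1': [-4, 13, -4, 13]
After 'mod': [-4, 13, 9]
After 'mul': [-4, 117]
After 'gt': [0]
After 'neg': [0]
After 'push -1': [0, -1]
After 'dup': [0, -1, -1]
After 'rot': [-1, -1, 0]
After 'push 8': [-1, -1, 0, 8]
After 'pick 1': [-1, -1, 0, 8, 0]
After 'mul': [-1, -1, 0, 0]
After 'pop': [-1, -1, 0]
After 'push -6': [-1, -1, 0, -6]
After 'lt': [-1, -1, 0]

Answer: [-1, -1, 0]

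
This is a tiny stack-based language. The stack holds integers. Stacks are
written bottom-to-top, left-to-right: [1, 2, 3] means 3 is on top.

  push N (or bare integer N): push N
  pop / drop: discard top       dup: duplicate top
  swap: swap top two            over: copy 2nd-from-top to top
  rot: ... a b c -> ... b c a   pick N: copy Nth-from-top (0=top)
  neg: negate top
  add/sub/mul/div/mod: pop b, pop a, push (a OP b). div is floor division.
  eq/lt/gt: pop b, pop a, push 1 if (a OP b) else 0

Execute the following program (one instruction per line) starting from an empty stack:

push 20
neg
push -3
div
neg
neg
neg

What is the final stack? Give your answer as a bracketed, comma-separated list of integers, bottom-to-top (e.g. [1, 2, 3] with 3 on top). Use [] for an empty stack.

Answer: [-6]

Derivation:
After 'push 20': [20]
After 'neg': [-20]
After 'push -3': [-20, -3]
After 'div': [6]
After 'neg': [-6]
After 'neg': [6]
After 'neg': [-6]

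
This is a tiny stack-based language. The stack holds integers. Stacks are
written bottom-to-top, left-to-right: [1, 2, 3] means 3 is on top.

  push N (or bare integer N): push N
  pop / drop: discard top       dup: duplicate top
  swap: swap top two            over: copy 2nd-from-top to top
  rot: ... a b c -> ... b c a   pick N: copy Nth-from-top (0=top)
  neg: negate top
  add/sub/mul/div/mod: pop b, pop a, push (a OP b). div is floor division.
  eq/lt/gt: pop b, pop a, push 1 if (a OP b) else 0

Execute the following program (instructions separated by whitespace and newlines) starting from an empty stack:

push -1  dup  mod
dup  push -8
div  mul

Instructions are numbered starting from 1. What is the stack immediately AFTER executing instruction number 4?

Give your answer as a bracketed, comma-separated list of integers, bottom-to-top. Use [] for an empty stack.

Step 1 ('push -1'): [-1]
Step 2 ('dup'): [-1, -1]
Step 3 ('mod'): [0]
Step 4 ('dup'): [0, 0]

Answer: [0, 0]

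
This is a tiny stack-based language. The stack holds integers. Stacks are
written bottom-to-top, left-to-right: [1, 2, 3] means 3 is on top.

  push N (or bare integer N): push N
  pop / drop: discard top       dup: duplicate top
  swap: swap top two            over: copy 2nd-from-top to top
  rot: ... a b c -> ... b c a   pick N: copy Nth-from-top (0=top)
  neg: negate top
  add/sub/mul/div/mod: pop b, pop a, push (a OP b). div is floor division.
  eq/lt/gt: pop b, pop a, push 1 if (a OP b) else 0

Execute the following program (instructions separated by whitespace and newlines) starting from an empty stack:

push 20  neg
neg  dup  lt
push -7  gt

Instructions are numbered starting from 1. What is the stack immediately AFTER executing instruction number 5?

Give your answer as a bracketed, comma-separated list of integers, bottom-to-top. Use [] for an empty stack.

Answer: [0]

Derivation:
Step 1 ('push 20'): [20]
Step 2 ('neg'): [-20]
Step 3 ('neg'): [20]
Step 4 ('dup'): [20, 20]
Step 5 ('lt'): [0]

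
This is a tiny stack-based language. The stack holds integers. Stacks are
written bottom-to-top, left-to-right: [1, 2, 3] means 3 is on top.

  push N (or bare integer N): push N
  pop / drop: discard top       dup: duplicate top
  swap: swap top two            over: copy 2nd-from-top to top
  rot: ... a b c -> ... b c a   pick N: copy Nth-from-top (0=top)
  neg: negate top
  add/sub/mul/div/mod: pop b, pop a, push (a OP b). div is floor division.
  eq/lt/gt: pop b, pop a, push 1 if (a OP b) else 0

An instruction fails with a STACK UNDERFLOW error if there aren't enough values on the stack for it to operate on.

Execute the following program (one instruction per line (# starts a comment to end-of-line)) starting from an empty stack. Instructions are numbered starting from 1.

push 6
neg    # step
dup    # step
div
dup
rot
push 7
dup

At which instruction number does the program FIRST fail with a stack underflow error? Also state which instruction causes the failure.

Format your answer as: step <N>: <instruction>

Answer: step 6: rot

Derivation:
Step 1 ('push 6'): stack = [6], depth = 1
Step 2 ('neg'): stack = [-6], depth = 1
Step 3 ('dup'): stack = [-6, -6], depth = 2
Step 4 ('div'): stack = [1], depth = 1
Step 5 ('dup'): stack = [1, 1], depth = 2
Step 6 ('rot'): needs 3 value(s) but depth is 2 — STACK UNDERFLOW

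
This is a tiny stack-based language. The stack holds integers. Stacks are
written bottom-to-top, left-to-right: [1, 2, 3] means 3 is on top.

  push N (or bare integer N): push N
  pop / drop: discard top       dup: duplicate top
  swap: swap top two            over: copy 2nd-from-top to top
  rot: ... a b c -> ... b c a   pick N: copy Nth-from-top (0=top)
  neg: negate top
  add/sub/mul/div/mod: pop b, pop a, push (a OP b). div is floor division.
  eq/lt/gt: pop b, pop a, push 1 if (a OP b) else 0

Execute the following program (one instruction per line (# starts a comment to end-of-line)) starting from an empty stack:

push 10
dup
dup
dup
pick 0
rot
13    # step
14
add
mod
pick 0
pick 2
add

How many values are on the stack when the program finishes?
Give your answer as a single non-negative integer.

Answer: 6

Derivation:
After 'push 10': stack = [10] (depth 1)
After 'dup': stack = [10, 10] (depth 2)
After 'dup': stack = [10, 10, 10] (depth 3)
After 'dup': stack = [10, 10, 10, 10] (depth 4)
After 'pick 0': stack = [10, 10, 10, 10, 10] (depth 5)
After 'rot': stack = [10, 10, 10, 10, 10] (depth 5)
After 'push 13': stack = [10, 10, 10, 10, 10, 13] (depth 6)
After 'push 14': stack = [10, 10, 10, 10, 10, 13, 14] (depth 7)
After 'add': stack = [10, 10, 10, 10, 10, 27] (depth 6)
After 'mod': stack = [10, 10, 10, 10, 10] (depth 5)
After 'pick 0': stack = [10, 10, 10, 10, 10, 10] (depth 6)
After 'pick 2': stack = [10, 10, 10, 10, 10, 10, 10] (depth 7)
After 'add': stack = [10, 10, 10, 10, 10, 20] (depth 6)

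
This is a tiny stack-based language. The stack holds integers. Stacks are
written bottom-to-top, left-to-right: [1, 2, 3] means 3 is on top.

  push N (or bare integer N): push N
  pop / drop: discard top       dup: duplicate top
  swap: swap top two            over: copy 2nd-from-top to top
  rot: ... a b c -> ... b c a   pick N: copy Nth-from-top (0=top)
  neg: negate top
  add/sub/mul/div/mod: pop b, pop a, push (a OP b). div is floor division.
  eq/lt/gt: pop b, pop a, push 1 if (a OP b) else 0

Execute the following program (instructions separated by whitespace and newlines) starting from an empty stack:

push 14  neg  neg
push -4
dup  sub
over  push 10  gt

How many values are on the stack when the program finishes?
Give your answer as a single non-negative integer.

Answer: 3

Derivation:
After 'push 14': stack = [14] (depth 1)
After 'neg': stack = [-14] (depth 1)
After 'neg': stack = [14] (depth 1)
After 'push -4': stack = [14, -4] (depth 2)
After 'dup': stack = [14, -4, -4] (depth 3)
After 'sub': stack = [14, 0] (depth 2)
After 'over': stack = [14, 0, 14] (depth 3)
After 'push 10': stack = [14, 0, 14, 10] (depth 4)
After 'gt': stack = [14, 0, 1] (depth 3)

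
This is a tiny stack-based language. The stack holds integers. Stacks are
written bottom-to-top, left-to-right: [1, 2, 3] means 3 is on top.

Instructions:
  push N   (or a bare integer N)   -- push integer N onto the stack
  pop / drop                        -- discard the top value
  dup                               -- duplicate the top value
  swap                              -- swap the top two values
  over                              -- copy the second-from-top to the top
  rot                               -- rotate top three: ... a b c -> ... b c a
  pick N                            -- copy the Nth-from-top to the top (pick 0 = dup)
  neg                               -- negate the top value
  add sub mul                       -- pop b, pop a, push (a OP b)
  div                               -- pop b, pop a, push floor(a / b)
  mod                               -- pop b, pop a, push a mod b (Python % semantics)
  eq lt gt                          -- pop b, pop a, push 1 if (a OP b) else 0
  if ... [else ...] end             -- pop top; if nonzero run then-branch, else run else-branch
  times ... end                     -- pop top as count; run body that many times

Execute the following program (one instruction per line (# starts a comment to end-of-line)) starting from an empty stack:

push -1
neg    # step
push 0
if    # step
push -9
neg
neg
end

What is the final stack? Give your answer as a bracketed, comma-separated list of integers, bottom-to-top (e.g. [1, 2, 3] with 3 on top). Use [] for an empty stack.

Answer: [1]

Derivation:
After 'push -1': [-1]
After 'neg': [1]
After 'push 0': [1, 0]
After 'if': [1]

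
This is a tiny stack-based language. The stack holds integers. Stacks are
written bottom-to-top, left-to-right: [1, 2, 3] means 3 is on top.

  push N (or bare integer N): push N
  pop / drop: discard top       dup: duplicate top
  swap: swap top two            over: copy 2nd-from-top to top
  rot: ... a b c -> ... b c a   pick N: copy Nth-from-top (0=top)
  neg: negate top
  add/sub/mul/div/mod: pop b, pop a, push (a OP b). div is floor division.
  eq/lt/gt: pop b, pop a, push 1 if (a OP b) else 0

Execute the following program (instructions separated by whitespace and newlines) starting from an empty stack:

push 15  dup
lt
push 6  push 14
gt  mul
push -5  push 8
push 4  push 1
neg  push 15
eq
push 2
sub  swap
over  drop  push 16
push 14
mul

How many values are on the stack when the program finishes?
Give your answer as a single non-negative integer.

After 'push 15': stack = [15] (depth 1)
After 'dup': stack = [15, 15] (depth 2)
After 'lt': stack = [0] (depth 1)
After 'push 6': stack = [0, 6] (depth 2)
After 'push 14': stack = [0, 6, 14] (depth 3)
After 'gt': stack = [0, 0] (depth 2)
After 'mul': stack = [0] (depth 1)
After 'push -5': stack = [0, -5] (depth 2)
After 'push 8': stack = [0, -5, 8] (depth 3)
After 'push 4': stack = [0, -5, 8, 4] (depth 4)
  ...
After 'push 15': stack = [0, -5, 8, 4, -1, 15] (depth 6)
After 'eq': stack = [0, -5, 8, 4, 0] (depth 5)
After 'push 2': stack = [0, -5, 8, 4, 0, 2] (depth 6)
After 'sub': stack = [0, -5, 8, 4, -2] (depth 5)
After 'swap': stack = [0, -5, 8, -2, 4] (depth 5)
After 'over': stack = [0, -5, 8, -2, 4, -2] (depth 6)
After 'drop': stack = [0, -5, 8, -2, 4] (depth 5)
After 'push 16': stack = [0, -5, 8, -2, 4, 16] (depth 6)
After 'push 14': stack = [0, -5, 8, -2, 4, 16, 14] (depth 7)
After 'mul': stack = [0, -5, 8, -2, 4, 224] (depth 6)

Answer: 6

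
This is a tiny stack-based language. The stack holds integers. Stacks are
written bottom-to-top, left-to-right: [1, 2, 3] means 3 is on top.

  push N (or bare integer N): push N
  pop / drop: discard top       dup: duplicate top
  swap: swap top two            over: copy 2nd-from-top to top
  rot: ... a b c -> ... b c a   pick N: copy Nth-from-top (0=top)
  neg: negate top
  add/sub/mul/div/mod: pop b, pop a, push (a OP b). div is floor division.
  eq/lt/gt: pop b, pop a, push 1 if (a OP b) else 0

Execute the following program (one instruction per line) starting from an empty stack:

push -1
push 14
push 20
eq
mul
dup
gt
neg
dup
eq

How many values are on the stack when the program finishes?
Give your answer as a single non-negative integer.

Answer: 1

Derivation:
After 'push -1': stack = [-1] (depth 1)
After 'push 14': stack = [-1, 14] (depth 2)
After 'push 20': stack = [-1, 14, 20] (depth 3)
After 'eq': stack = [-1, 0] (depth 2)
After 'mul': stack = [0] (depth 1)
After 'dup': stack = [0, 0] (depth 2)
After 'gt': stack = [0] (depth 1)
After 'neg': stack = [0] (depth 1)
After 'dup': stack = [0, 0] (depth 2)
After 'eq': stack = [1] (depth 1)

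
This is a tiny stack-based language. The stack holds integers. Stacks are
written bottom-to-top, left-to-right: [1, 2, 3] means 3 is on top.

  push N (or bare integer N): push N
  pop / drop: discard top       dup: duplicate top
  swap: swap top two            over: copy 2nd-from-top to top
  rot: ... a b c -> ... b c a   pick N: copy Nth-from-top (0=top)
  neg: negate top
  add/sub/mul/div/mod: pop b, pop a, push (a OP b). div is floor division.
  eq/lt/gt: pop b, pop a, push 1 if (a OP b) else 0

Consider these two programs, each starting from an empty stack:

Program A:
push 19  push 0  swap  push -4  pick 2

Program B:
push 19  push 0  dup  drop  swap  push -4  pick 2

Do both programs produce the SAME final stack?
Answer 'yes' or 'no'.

Answer: yes

Derivation:
Program A trace:
  After 'push 19': [19]
  After 'push 0': [19, 0]
  After 'swap': [0, 19]
  After 'push -4': [0, 19, -4]
  After 'pick 2': [0, 19, -4, 0]
Program A final stack: [0, 19, -4, 0]

Program B trace:
  After 'push 19': [19]
  After 'push 0': [19, 0]
  After 'dup': [19, 0, 0]
  After 'drop': [19, 0]
  After 'swap': [0, 19]
  After 'push -4': [0, 19, -4]
  After 'pick 2': [0, 19, -4, 0]
Program B final stack: [0, 19, -4, 0]
Same: yes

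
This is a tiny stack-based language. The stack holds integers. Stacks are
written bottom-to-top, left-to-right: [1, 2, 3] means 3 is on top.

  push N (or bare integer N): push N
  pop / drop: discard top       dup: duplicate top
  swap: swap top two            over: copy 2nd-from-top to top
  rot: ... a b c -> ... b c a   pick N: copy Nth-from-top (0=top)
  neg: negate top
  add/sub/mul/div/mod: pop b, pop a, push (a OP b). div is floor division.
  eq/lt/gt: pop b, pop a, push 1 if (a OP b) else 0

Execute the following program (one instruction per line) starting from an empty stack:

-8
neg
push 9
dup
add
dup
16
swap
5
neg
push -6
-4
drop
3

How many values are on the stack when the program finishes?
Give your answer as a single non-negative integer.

After 'push -8': stack = [-8] (depth 1)
After 'neg': stack = [8] (depth 1)
After 'push 9': stack = [8, 9] (depth 2)
After 'dup': stack = [8, 9, 9] (depth 3)
After 'add': stack = [8, 18] (depth 2)
After 'dup': stack = [8, 18, 18] (depth 3)
After 'push 16': stack = [8, 18, 18, 16] (depth 4)
After 'swap': stack = [8, 18, 16, 18] (depth 4)
After 'push 5': stack = [8, 18, 16, 18, 5] (depth 5)
After 'neg': stack = [8, 18, 16, 18, -5] (depth 5)
After 'push -6': stack = [8, 18, 16, 18, -5, -6] (depth 6)
After 'push -4': stack = [8, 18, 16, 18, -5, -6, -4] (depth 7)
After 'drop': stack = [8, 18, 16, 18, -5, -6] (depth 6)
After 'push 3': stack = [8, 18, 16, 18, -5, -6, 3] (depth 7)

Answer: 7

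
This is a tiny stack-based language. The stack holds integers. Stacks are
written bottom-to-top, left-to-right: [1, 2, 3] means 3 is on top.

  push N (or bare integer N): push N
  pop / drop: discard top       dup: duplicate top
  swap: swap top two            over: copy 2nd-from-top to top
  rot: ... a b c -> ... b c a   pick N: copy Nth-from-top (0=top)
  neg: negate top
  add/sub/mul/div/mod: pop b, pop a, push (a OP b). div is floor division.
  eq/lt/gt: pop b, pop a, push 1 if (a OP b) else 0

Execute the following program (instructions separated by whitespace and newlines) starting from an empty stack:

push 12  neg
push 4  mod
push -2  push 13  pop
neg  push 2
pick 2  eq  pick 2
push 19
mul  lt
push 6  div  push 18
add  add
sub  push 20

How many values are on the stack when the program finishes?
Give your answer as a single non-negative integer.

After 'push 12': stack = [12] (depth 1)
After 'neg': stack = [-12] (depth 1)
After 'push 4': stack = [-12, 4] (depth 2)
After 'mod': stack = [0] (depth 1)
After 'push -2': stack = [0, -2] (depth 2)
After 'push 13': stack = [0, -2, 13] (depth 3)
After 'pop': stack = [0, -2] (depth 2)
After 'neg': stack = [0, 2] (depth 2)
After 'push 2': stack = [0, 2, 2] (depth 3)
After 'pick 2': stack = [0, 2, 2, 0] (depth 4)
  ...
After 'push 19': stack = [0, 2, 0, 0, 19] (depth 5)
After 'mul': stack = [0, 2, 0, 0] (depth 4)
After 'lt': stack = [0, 2, 0] (depth 3)
After 'push 6': stack = [0, 2, 0, 6] (depth 4)
After 'div': stack = [0, 2, 0] (depth 3)
After 'push 18': stack = [0, 2, 0, 18] (depth 4)
After 'add': stack = [0, 2, 18] (depth 3)
After 'add': stack = [0, 20] (depth 2)
After 'sub': stack = [-20] (depth 1)
After 'push 20': stack = [-20, 20] (depth 2)

Answer: 2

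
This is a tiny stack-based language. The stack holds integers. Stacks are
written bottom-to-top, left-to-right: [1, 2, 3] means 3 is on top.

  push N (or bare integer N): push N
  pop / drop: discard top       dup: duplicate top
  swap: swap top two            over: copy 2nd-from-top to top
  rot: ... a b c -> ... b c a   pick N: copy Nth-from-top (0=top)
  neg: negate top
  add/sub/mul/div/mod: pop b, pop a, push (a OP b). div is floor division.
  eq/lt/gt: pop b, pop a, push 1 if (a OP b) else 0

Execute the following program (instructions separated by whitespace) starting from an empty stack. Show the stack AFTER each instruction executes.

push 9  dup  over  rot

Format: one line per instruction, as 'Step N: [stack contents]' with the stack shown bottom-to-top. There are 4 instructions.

Step 1: [9]
Step 2: [9, 9]
Step 3: [9, 9, 9]
Step 4: [9, 9, 9]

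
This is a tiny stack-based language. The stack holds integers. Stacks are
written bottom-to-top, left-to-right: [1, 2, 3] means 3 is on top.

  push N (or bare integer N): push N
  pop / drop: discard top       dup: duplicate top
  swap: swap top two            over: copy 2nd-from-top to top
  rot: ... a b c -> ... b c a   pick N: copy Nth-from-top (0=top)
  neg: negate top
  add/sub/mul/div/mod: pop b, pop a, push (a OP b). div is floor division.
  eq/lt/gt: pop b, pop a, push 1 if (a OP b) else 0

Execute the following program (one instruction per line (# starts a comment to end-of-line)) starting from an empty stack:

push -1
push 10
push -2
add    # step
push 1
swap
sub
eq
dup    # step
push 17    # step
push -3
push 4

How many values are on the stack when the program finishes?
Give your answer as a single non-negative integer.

After 'push -1': stack = [-1] (depth 1)
After 'push 10': stack = [-1, 10] (depth 2)
After 'push -2': stack = [-1, 10, -2] (depth 3)
After 'add': stack = [-1, 8] (depth 2)
After 'push 1': stack = [-1, 8, 1] (depth 3)
After 'swap': stack = [-1, 1, 8] (depth 3)
After 'sub': stack = [-1, -7] (depth 2)
After 'eq': stack = [0] (depth 1)
After 'dup': stack = [0, 0] (depth 2)
After 'push 17': stack = [0, 0, 17] (depth 3)
After 'push -3': stack = [0, 0, 17, -3] (depth 4)
After 'push 4': stack = [0, 0, 17, -3, 4] (depth 5)

Answer: 5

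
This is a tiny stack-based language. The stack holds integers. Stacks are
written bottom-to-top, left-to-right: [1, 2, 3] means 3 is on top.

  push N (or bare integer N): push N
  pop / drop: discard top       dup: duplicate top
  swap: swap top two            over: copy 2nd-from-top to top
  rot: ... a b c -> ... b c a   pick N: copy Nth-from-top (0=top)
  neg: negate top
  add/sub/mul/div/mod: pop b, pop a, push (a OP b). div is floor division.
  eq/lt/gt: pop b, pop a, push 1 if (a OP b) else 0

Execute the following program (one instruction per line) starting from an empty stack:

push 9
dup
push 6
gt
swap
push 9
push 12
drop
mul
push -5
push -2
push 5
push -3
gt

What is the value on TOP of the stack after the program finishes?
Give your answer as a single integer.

Answer: 1

Derivation:
After 'push 9': [9]
After 'dup': [9, 9]
After 'push 6': [9, 9, 6]
After 'gt': [9, 1]
After 'swap': [1, 9]
After 'push 9': [1, 9, 9]
After 'push 12': [1, 9, 9, 12]
After 'drop': [1, 9, 9]
After 'mul': [1, 81]
After 'push -5': [1, 81, -5]
After 'push -2': [1, 81, -5, -2]
After 'push 5': [1, 81, -5, -2, 5]
After 'push -3': [1, 81, -5, -2, 5, -3]
After 'gt': [1, 81, -5, -2, 1]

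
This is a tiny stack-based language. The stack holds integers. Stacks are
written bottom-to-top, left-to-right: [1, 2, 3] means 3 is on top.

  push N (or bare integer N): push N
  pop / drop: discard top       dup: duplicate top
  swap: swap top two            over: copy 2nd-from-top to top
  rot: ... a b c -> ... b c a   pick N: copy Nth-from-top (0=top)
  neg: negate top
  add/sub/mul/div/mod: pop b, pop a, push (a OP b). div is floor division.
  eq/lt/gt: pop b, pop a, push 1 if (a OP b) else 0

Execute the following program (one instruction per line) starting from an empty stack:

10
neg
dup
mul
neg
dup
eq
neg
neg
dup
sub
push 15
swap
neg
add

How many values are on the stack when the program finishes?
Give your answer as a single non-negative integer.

Answer: 1

Derivation:
After 'push 10': stack = [10] (depth 1)
After 'neg': stack = [-10] (depth 1)
After 'dup': stack = [-10, -10] (depth 2)
After 'mul': stack = [100] (depth 1)
After 'neg': stack = [-100] (depth 1)
After 'dup': stack = [-100, -100] (depth 2)
After 'eq': stack = [1] (depth 1)
After 'neg': stack = [-1] (depth 1)
After 'neg': stack = [1] (depth 1)
After 'dup': stack = [1, 1] (depth 2)
After 'sub': stack = [0] (depth 1)
After 'push 15': stack = [0, 15] (depth 2)
After 'swap': stack = [15, 0] (depth 2)
After 'neg': stack = [15, 0] (depth 2)
After 'add': stack = [15] (depth 1)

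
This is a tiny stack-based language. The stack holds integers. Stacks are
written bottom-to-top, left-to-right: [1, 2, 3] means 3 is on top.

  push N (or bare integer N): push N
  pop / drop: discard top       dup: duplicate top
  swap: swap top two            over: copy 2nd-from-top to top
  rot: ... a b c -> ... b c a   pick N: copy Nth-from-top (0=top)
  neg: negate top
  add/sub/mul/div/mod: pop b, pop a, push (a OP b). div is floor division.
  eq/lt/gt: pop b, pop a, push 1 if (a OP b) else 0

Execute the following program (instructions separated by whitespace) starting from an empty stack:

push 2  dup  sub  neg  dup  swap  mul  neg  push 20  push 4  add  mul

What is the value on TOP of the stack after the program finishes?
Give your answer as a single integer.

Answer: 0

Derivation:
After 'push 2': [2]
After 'dup': [2, 2]
After 'sub': [0]
After 'neg': [0]
After 'dup': [0, 0]
After 'swap': [0, 0]
After 'mul': [0]
After 'neg': [0]
After 'push 20': [0, 20]
After 'push 4': [0, 20, 4]
After 'add': [0, 24]
After 'mul': [0]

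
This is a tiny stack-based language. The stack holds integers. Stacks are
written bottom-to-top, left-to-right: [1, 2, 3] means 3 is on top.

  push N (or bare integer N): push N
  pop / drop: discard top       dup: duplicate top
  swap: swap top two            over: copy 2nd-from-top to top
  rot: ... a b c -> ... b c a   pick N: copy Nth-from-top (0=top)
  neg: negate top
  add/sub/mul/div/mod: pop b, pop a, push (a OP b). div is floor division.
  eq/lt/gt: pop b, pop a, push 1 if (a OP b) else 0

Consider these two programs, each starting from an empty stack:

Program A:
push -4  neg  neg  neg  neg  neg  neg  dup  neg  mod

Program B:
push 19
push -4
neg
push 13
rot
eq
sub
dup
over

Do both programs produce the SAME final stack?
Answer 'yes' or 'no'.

Answer: no

Derivation:
Program A trace:
  After 'push -4': [-4]
  After 'neg': [4]
  After 'neg': [-4]
  After 'neg': [4]
  After 'neg': [-4]
  After 'neg': [4]
  After 'neg': [-4]
  After 'dup': [-4, -4]
  After 'neg': [-4, 4]
  After 'mod': [0]
Program A final stack: [0]

Program B trace:
  After 'push 19': [19]
  After 'push -4': [19, -4]
  After 'neg': [19, 4]
  After 'push 13': [19, 4, 13]
  After 'rot': [4, 13, 19]
  After 'eq': [4, 0]
  After 'sub': [4]
  After 'dup': [4, 4]
  After 'over': [4, 4, 4]
Program B final stack: [4, 4, 4]
Same: no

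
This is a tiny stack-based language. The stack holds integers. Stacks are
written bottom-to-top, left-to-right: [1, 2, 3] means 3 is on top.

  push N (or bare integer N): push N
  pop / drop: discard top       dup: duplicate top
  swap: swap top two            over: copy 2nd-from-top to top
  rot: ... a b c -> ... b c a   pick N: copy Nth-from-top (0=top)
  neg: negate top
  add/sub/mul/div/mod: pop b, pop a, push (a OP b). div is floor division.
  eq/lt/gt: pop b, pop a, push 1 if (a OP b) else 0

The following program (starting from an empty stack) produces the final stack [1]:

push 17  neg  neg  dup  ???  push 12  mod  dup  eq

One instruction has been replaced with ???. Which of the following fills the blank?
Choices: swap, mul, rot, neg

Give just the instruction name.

Answer: mul

Derivation:
Stack before ???: [17, 17]
Stack after ???:  [289]
Checking each choice:
  swap: produces [17, 1]
  mul: MATCH
  rot: stack underflow (need 3, have 2)
  neg: produces [17, 1]


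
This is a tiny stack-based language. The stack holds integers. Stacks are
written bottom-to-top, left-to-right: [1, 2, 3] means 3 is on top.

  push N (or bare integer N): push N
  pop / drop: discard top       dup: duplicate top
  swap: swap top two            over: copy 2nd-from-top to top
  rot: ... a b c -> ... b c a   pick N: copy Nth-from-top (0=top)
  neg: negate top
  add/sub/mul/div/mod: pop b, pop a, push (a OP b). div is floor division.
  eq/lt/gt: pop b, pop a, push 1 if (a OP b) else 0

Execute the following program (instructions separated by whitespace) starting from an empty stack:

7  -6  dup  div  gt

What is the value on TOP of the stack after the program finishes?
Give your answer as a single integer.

Answer: 1

Derivation:
After 'push 7': [7]
After 'push -6': [7, -6]
After 'dup': [7, -6, -6]
After 'div': [7, 1]
After 'gt': [1]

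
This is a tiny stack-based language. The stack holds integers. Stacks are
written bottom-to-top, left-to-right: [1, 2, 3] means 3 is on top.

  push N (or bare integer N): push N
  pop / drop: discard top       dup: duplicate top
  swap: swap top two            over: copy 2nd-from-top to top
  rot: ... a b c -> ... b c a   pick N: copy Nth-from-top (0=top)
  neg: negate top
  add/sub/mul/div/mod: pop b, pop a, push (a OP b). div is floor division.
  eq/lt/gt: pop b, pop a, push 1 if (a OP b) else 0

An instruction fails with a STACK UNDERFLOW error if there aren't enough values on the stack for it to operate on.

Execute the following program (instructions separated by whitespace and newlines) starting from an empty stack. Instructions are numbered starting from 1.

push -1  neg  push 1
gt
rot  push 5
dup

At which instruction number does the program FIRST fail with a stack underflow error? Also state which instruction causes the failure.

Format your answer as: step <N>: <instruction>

Step 1 ('push -1'): stack = [-1], depth = 1
Step 2 ('neg'): stack = [1], depth = 1
Step 3 ('push 1'): stack = [1, 1], depth = 2
Step 4 ('gt'): stack = [0], depth = 1
Step 5 ('rot'): needs 3 value(s) but depth is 1 — STACK UNDERFLOW

Answer: step 5: rot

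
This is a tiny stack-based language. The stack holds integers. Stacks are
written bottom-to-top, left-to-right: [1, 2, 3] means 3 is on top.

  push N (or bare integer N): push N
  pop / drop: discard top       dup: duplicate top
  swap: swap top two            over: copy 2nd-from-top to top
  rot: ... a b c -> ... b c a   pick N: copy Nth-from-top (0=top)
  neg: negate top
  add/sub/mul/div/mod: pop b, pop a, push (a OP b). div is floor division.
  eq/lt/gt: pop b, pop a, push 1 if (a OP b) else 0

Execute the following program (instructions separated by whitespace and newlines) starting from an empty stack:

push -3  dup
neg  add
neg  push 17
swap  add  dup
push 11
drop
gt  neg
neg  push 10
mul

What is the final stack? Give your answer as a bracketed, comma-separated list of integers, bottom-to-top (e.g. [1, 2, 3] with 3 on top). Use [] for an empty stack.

Answer: [0]

Derivation:
After 'push -3': [-3]
After 'dup': [-3, -3]
After 'neg': [-3, 3]
After 'add': [0]
After 'neg': [0]
After 'push 17': [0, 17]
After 'swap': [17, 0]
After 'add': [17]
After 'dup': [17, 17]
After 'push 11': [17, 17, 11]
After 'drop': [17, 17]
After 'gt': [0]
After 'neg': [0]
After 'neg': [0]
After 'push 10': [0, 10]
After 'mul': [0]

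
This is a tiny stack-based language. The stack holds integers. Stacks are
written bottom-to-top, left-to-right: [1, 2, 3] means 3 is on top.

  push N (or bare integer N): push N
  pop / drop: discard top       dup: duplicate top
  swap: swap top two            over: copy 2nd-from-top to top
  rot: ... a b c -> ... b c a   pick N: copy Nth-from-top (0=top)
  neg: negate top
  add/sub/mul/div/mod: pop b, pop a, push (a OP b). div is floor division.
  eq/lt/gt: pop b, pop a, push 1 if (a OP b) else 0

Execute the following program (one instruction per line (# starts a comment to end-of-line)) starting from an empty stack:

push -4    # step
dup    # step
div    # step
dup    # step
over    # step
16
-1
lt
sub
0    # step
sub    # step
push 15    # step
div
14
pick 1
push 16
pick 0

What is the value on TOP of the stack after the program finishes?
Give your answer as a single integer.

After 'push -4': [-4]
After 'dup': [-4, -4]
After 'div': [1]
After 'dup': [1, 1]
After 'over': [1, 1, 1]
After 'push 16': [1, 1, 1, 16]
After 'push -1': [1, 1, 1, 16, -1]
After 'lt': [1, 1, 1, 0]
After 'sub': [1, 1, 1]
After 'push 0': [1, 1, 1, 0]
After 'sub': [1, 1, 1]
After 'push 15': [1, 1, 1, 15]
After 'div': [1, 1, 0]
After 'push 14': [1, 1, 0, 14]
After 'pick 1': [1, 1, 0, 14, 0]
After 'push 16': [1, 1, 0, 14, 0, 16]
After 'pick 0': [1, 1, 0, 14, 0, 16, 16]

Answer: 16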